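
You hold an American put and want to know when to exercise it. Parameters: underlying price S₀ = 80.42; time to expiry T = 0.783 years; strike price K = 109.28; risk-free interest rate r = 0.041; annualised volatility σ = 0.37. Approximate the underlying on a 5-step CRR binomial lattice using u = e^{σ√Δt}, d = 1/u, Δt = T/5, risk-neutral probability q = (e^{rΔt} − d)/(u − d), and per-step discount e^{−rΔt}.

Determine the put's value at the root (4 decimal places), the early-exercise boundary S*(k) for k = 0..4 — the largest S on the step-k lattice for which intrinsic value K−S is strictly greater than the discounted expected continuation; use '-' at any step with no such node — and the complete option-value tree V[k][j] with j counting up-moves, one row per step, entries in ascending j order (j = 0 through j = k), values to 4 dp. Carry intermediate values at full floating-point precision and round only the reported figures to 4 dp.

Δt=0.15660, u=1.15768, d=0.86380, q=0.48538, disc=e^(-rΔt)=0.99360
k=5 terminal: V=max(K-S,0) → 70.6060 57.4481 39.8136 16.1793 0.0000 0.0000
k=4: j=0 S=44.7722 intr=64.5078 cont=63.8084 V=64.5078[EX]; j=1 S=60.0048 intr=49.2752 cont=48.5758 V=49.2752[EX]; j=2 S=80.4200 intr=28.8600 cont=28.1606 V=28.8600[EX]; j=3 S=107.7810 intr=1.4990 cont=8.2729 V=8.2729[hold]; j=4 S=144.4508 intr=0.0000 cont=0.0000 V=0.0000[hold]  S*(4)=80.4200
k=3: j=0 S=51.8319 intr=57.4481 cont=56.7487 V=57.4481[EX]; j=1 S=69.4664 intr=39.8136 cont=39.1142 V=39.8136[EX]; j=2 S=93.1007 intr=16.1793 cont=18.7467 V=18.7467[hold]; j=3 S=124.7760 intr=0.0000 cont=4.2302 V=4.2302[hold]  S*(3)=69.4664
k=2: j=0 S=60.0048 intr=49.2752 cont=48.5758 V=49.2752[EX]; j=1 S=80.4200 intr=28.8600 cont=29.3988 V=29.3988[hold]; j=2 S=107.7810 intr=1.4990 cont=11.6258 V=11.6258[hold]  S*(2)=60.0048
k=1: j=0 S=69.4664 intr=39.8136 cont=39.3740 V=39.8136[EX]; j=1 S=93.1007 intr=16.1793 cont=20.6393 V=20.6393[hold]  S*(1)=69.4664
k=0: j=0 S=80.4200 intr=28.8600 cont=30.3115 V=30.3115[hold]  S*(0)=-

price = 30.3115
boundary = - 69.4664 60.0048 69.4664 80.4200
tree:
30.3115
39.8136 20.6393
49.2752 29.3988 11.6258
57.4481 39.8136 18.7467 4.2302
64.5078 49.2752 28.8600 8.2729 0.0000
70.6060 57.4481 39.8136 16.1793 0.0000 0.0000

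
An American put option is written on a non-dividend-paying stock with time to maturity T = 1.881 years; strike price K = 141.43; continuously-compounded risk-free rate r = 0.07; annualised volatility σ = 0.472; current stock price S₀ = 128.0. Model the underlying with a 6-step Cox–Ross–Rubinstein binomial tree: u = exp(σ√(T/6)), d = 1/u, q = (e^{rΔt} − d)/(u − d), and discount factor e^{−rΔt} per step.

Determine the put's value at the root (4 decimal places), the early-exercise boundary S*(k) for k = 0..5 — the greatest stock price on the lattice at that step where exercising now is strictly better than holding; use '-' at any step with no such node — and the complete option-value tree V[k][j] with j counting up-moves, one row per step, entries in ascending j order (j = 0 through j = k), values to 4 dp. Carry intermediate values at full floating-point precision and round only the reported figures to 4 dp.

params: Δt=0.31350 u=1.30249 d=0.76776 q=0.47581 e^(-rΔt)=0.97829
t_6 payoffs: 115.2142 96.9554 65.9797 13.4300 0.0000 0.0000 0.0000
t_5: node(5,0) S=34.1458 payoff=107.2842 vs cont=104.2143 → 107.2842 [stop]  node(5,1) S=57.9278 payoff=83.5022 vs cont=80.4324 → 83.5022 [stop]  node(5,2) S=98.2733 payoff=43.1567 vs cont=40.0868 → 43.1567 [stop]  node(5,3) S=166.7187 payoff=0.0000 vs cont=6.8871 → 6.8871 [wait]  node(5,4) S=282.8350 payoff=0.0000 vs cont=0.0000 → 0.0000 [wait]  node(5,5) S=479.8241 payoff=0.0000 vs cont=0.0000 → 0.0000 [wait]  ⇒ S*(5)=98.2733
t_4: node(4,0) S=44.4746 payoff=96.9554 vs cont=93.8855 → 96.9554 [stop]  node(4,1) S=75.4503 payoff=65.9797 vs cont=62.9098 → 65.9797 [stop]  node(4,2) S=128.0000 payoff=13.4300 vs cont=25.3373 → 25.3373 [wait]  node(4,3) S=217.1495 payoff=0.0000 vs cont=3.5318 → 3.5318 [wait]  node(4,4) S=368.3898 payoff=0.0000 vs cont=0.0000 → 0.0000 [wait]  ⇒ S*(4)=75.4503
t_3: node(3,0) S=57.9278 payoff=83.5022 vs cont=80.4324 → 83.5022 [stop]  node(3,1) S=98.2733 payoff=43.1567 vs cont=45.6294 → 45.6294 [wait]  node(3,2) S=166.7187 payoff=0.0000 vs cont=14.6374 → 14.6374 [wait]  node(3,3) S=282.8350 payoff=0.0000 vs cont=1.8112 → 1.8112 [wait]  ⇒ S*(3)=57.9278
t_2: node(2,0) S=75.4503 payoff=65.9797 vs cont=64.0608 → 65.9797 [stop]  node(2,1) S=128.0000 payoff=13.4300 vs cont=30.2129 → 30.2129 [wait]  node(2,2) S=217.1495 payoff=0.0000 vs cont=8.3493 → 8.3493 [wait]  ⇒ S*(2)=75.4503
t_1: node(1,0) S=98.2733 payoff=43.1567 vs cont=47.8989 → 47.8989 [wait]  node(1,1) S=166.7187 payoff=0.0000 vs cont=19.3801 → 19.3801 [wait]  ⇒ S*(1)=-
t_0: node(0,0) S=128.0000 payoff=13.4300 vs cont=33.5843 → 33.5843 [wait]  ⇒ S*(0)=-

price = 33.5843
boundary = - - 75.4503 57.9278 75.4503 98.2733
tree:
33.5843
47.8989 19.3801
65.9797 30.2129 8.3493
83.5022 45.6294 14.6374 1.8112
96.9554 65.9797 25.3373 3.5318 0.0000
107.2842 83.5022 43.1567 6.8871 0.0000 0.0000
115.2142 96.9554 65.9797 13.4300 0.0000 0.0000 0.0000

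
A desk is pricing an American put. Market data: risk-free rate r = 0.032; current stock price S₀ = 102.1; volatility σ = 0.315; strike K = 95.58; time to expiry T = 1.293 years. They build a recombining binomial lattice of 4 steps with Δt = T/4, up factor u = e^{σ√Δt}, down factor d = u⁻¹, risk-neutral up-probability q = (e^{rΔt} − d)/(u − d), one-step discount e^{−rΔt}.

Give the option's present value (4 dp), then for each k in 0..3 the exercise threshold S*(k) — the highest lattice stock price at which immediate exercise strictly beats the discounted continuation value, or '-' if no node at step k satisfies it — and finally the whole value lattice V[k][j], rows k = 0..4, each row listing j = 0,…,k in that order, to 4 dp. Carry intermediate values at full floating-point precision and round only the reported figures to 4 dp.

Δt=0.32325  u=1.19613  d=0.83603  q=0.48422  discount=0.98971
step 4 (expiry): payoffs max(K−S,0) = 45.7021 24.2180 0.0000 0.0000 0.0000
step 3: (k=3,j=0): S=59.6606, (K−S)⁺=35.9194, hold=34.9358 ⇒ V=35.9194 exercise | (k=3,j=1): S=85.3584, (K−S)⁺=10.2216, hold=12.3626 ⇒ V=12.3626 continue | (k=3,j=2): S=122.1251, (K−S)⁺=0.0000, hold=0.0000 ⇒ V=0.0000 continue | (k=3,j=3): S=174.7285, (K−S)⁺=0.0000, hold=0.0000 ⇒ V=0.0000 continue  boundary S*=59.6606
step 2: (k=2,j=0): S=71.3620, (K−S)⁺=24.2180, hold=24.2605 ⇒ V=24.2605 continue | (k=2,j=1): S=102.1000, (K−S)⁺=0.0000, hold=6.3108 ⇒ V=6.3108 continue | (k=2,j=2): S=146.0779, (K−S)⁺=0.0000, hold=0.0000 ⇒ V=0.0000 continue  boundary S*=-
step 1: (k=1,j=0): S=85.3584, (K−S)⁺=10.2216, hold=15.4087 ⇒ V=15.4087 continue | (k=1,j=1): S=122.1251, (K−S)⁺=0.0000, hold=3.2215 ⇒ V=3.2215 continue  boundary S*=-
step 0: (k=0,j=0): S=102.1000, (K−S)⁺=0.0000, hold=9.4095 ⇒ V=9.4095 continue  boundary S*=-

price = 9.4095
boundary = - - - 59.6606
tree:
9.4095
15.4087 3.2215
24.2605 6.3108 0.0000
35.9194 12.3626 0.0000 0.0000
45.7021 24.2180 0.0000 0.0000 0.0000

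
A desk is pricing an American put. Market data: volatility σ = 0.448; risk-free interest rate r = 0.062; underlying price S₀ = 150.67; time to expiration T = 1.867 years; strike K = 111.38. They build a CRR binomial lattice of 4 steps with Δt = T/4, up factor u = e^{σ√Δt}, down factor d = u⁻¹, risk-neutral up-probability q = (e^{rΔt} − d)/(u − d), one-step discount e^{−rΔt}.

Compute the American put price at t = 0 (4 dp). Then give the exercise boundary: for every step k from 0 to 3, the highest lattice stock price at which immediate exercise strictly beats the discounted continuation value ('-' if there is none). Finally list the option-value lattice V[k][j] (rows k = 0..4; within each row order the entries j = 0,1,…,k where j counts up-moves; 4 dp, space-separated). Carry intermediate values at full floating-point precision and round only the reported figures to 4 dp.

price = 12.4665
boundary = - - - 60.1525
tree:
12.4665
20.6859 4.0227
33.2931 7.8320 0.0000
51.2275 15.2485 0.0000 0.0000
67.0876 29.6883 0.0000 0.0000 0.0000

params: Δt=0.46675 u=1.35808 d=0.73634 q=0.47130 e^(-rΔt)=0.97148
t_4 payoffs: 67.0876 29.6883 0.0000 0.0000 0.0000
t_3: node(3,0) S=60.1525 payoff=51.2275 vs cont=48.0505 → 51.2275 [stop]  node(3,1) S=110.9437 payoff=0.4363 vs cont=15.2485 → 15.2485 [wait]  node(3,2) S=204.6214 payoff=0.0000 vs cont=0.0000 → 0.0000 [wait]  node(3,3) S=377.3982 payoff=0.0000 vs cont=0.0000 → 0.0000 [wait]  ⇒ S*(3)=60.1525
t_2: node(2,0) S=81.6917 payoff=29.6883 vs cont=33.2931 → 33.2931 [wait]  node(2,1) S=150.6700 payoff=0.0000 vs cont=7.8320 → 7.8320 [wait]  node(2,2) S=277.8916 payoff=0.0000 vs cont=0.0000 → 0.0000 [wait]  ⇒ S*(2)=-
t_1: node(1,0) S=110.9437 payoff=0.4363 vs cont=20.6859 → 20.6859 [wait]  node(1,1) S=204.6214 payoff=0.0000 vs cont=4.0227 → 4.0227 [wait]  ⇒ S*(1)=-
t_0: node(0,0) S=150.6700 payoff=0.0000 vs cont=12.4665 → 12.4665 [wait]  ⇒ S*(0)=-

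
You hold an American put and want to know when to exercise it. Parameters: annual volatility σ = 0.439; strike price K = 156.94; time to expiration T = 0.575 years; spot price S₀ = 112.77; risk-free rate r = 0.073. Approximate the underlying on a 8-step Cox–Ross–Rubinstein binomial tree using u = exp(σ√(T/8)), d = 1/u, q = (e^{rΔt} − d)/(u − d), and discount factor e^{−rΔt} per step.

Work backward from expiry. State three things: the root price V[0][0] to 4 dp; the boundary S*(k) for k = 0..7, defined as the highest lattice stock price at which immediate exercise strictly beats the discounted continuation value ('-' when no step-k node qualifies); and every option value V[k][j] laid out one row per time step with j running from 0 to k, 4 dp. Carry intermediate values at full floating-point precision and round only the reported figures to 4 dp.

Δt=0.07187  u=1.12490  d=0.88897  q=0.49291  discount=0.99477
step 8 (expiry): payoffs max(K−S,0) = 112.9571 101.2841 86.5131 67.8219 44.1700 14.2409 0.0000 0.0000 0.0000
step 7: (k=7,j=0): S=49.4763, (K−S)⁺=107.4637, hold=106.6424 ⇒ V=107.4637 exercise | (k=7,j=1): S=62.6073, (K−S)⁺=94.3327, hold=93.5114 ⇒ V=94.3327 exercise | (k=7,j=2): S=79.2232, (K−S)⁺=77.7168, hold=76.8955 ⇒ V=77.7168 exercise | (k=7,j=3): S=100.2489, (K−S)⁺=56.6911, hold=55.8698 ⇒ V=56.6911 exercise | (k=7,j=4): S=126.8549, (K−S)⁺=30.0851, hold=29.2638 ⇒ V=30.0851 exercise | (k=7,j=5): S=160.5221, (K−S)⁺=0.0000, hold=7.1837 ⇒ V=7.1837 continue | (k=7,j=6): S=203.1245, (K−S)⁺=0.0000, hold=0.0000 ⇒ V=0.0000 continue | (k=7,j=7): S=257.0336, (K−S)⁺=0.0000, hold=0.0000 ⇒ V=0.0000 continue  boundary S*=126.8549
step 6: (k=6,j=0): S=55.6559, (K−S)⁺=101.2841, hold=100.4628 ⇒ V=101.2841 exercise | (k=6,j=1): S=70.4269, (K−S)⁺=86.5131, hold=85.6918 ⇒ V=86.5131 exercise | (k=6,j=2): S=89.1181, (K−S)⁺=67.8219, hold=67.0006 ⇒ V=67.8219 exercise | (k=6,j=3): S=112.7700, (K−S)⁺=44.1700, hold=43.3487 ⇒ V=44.1700 exercise | (k=6,j=4): S=142.6991, (K−S)⁺=14.2409, hold=18.6984 ⇒ V=18.6984 continue | (k=6,j=5): S=180.5712, (K−S)⁺=0.0000, hold=3.6237 ⇒ V=3.6237 continue | (k=6,j=6): S=228.4947, (K−S)⁺=0.0000, hold=0.0000 ⇒ V=0.0000 continue  boundary S*=112.7700
step 5: (k=5,j=0): S=62.6073, (K−S)⁺=94.3327, hold=93.5114 ⇒ V=94.3327 exercise | (k=5,j=1): S=79.2232, (K−S)⁺=77.7168, hold=76.8955 ⇒ V=77.7168 exercise | (k=5,j=2): S=100.2489, (K−S)⁺=56.6911, hold=55.8698 ⇒ V=56.6911 exercise | (k=5,j=3): S=126.8549, (K−S)⁺=30.0851, hold=31.4494 ⇒ V=31.4494 continue | (k=5,j=4): S=160.5221, (K−S)⁺=0.0000, hold=11.2090 ⇒ V=11.2090 continue | (k=5,j=5): S=203.1245, (K−S)⁺=0.0000, hold=1.8279 ⇒ V=1.8279 continue  boundary S*=100.2489
step 4: (k=4,j=0): S=70.4269, (K−S)⁺=86.5131, hold=85.6918 ⇒ V=86.5131 exercise | (k=4,j=1): S=89.1181, (K−S)⁺=67.8219, hold=67.0006 ⇒ V=67.8219 exercise | (k=4,j=2): S=112.7700, (K−S)⁺=44.1700, hold=44.0177 ⇒ V=44.1700 exercise | (k=4,j=3): S=142.6991, (K−S)⁺=14.2409, hold=21.3604 ⇒ V=21.3604 continue | (k=4,j=4): S=180.5712, (K−S)⁺=0.0000, hold=6.5506 ⇒ V=6.5506 continue  boundary S*=112.7700
step 3: (k=3,j=0): S=79.2232, (K−S)⁺=77.7168, hold=76.8955 ⇒ V=77.7168 exercise | (k=3,j=1): S=100.2489, (K−S)⁺=56.6911, hold=55.8698 ⇒ V=56.6911 exercise | (k=3,j=2): S=126.8549, (K−S)⁺=30.0851, hold=32.7547 ⇒ V=32.7547 continue | (k=3,j=3): S=160.5221, (K−S)⁺=0.0000, hold=13.9869 ⇒ V=13.9869 continue  boundary S*=100.2489
step 2: (k=2,j=0): S=89.1181, (K−S)⁺=67.8219, hold=67.0006 ⇒ V=67.8219 exercise | (k=2,j=1): S=112.7700, (K−S)⁺=44.1700, hold=44.6577 ⇒ V=44.6577 continue | (k=2,j=2): S=142.6991, (K−S)⁺=14.2409, hold=23.3809 ⇒ V=23.3809 continue  boundary S*=89.1181
step 1: (k=1,j=0): S=100.2489, (K−S)⁺=56.6911, hold=56.1089 ⇒ V=56.6911 exercise | (k=1,j=1): S=126.8549, (K−S)⁺=30.0851, hold=33.9914 ⇒ V=33.9914 continue  boundary S*=100.2489
step 0: (k=0,j=0): S=112.7700, (K−S)⁺=44.1700, hold=45.2641 ⇒ V=45.2641 continue  boundary S*=-

price = 45.2641
boundary = - 100.2489 89.1181 100.2489 112.7700 100.2489 112.7700 126.8549
tree:
45.2641
56.6911 33.9914
67.8219 44.6577 23.3809
77.7168 56.6911 32.7547 13.9869
86.5131 67.8219 44.1700 21.3604 6.5506
94.3327 77.7168 56.6911 31.4494 11.2090 1.8279
101.2841 86.5131 67.8219 44.1700 18.6984 3.6237 0.0000
107.4637 94.3327 77.7168 56.6911 30.0851 7.1837 0.0000 0.0000
112.9571 101.2841 86.5131 67.8219 44.1700 14.2409 0.0000 0.0000 0.0000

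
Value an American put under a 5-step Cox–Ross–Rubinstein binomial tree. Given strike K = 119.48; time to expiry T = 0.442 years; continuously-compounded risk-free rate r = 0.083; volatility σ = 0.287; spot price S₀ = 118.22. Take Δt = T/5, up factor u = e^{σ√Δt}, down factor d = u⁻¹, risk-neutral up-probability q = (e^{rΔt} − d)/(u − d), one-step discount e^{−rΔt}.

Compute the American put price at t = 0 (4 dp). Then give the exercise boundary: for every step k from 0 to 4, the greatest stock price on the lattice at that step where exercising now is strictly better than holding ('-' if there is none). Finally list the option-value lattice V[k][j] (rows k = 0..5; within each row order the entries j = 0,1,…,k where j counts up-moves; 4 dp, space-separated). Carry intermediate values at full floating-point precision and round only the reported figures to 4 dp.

price = 8.2279
boundary = - - 99.6720 91.5196 99.6720
tree:
8.2279
13.0372 3.9362
19.8080 7.0156 1.1693
27.9604 12.0908 2.4631 0.0000
35.4459 19.8080 5.1885 0.0000 0.0000
42.3192 27.9604 10.9294 0.0000 0.0000 0.0000

Δt=0.08840  u=1.08908  d=0.91821  q=0.52178  discount=0.99269
step 5 (expiry): payoffs max(K−S,0) = 42.3192 27.9604 10.9294 0.0000 0.0000 0.0000
step 4: (k=4,j=0): S=84.0341, (K−S)⁺=35.4459, hold=34.5725 ⇒ V=35.4459 exercise | (k=4,j=1): S=99.6720, (K−S)⁺=19.8080, hold=18.9346 ⇒ V=19.8080 exercise | (k=4,j=2): S=118.2200, (K−S)⁺=1.2600, hold=5.1885 ⇒ V=5.1885 continue | (k=4,j=3): S=140.2196, (K−S)⁺=0.0000, hold=0.0000 ⇒ V=0.0000 continue | (k=4,j=4): S=166.3131, (K−S)⁺=0.0000, hold=0.0000 ⇒ V=0.0000 continue  boundary S*=99.6720
step 3: (k=3,j=0): S=91.5196, (K−S)⁺=27.9604, hold=27.0869 ⇒ V=27.9604 exercise | (k=3,j=1): S=108.5506, (K−S)⁺=10.9294, hold=12.0908 ⇒ V=12.0908 continue | (k=3,j=2): S=128.7508, (K−S)⁺=0.0000, hold=2.4631 ⇒ V=2.4631 continue | (k=3,j=3): S=152.7100, (K−S)⁺=0.0000, hold=0.0000 ⇒ V=0.0000 continue  boundary S*=91.5196
step 2: (k=2,j=0): S=99.6720, (K−S)⁺=19.8080, hold=19.5361 ⇒ V=19.8080 exercise | (k=2,j=1): S=118.2200, (K−S)⁺=1.2600, hold=7.0156 ⇒ V=7.0156 continue | (k=2,j=2): S=140.2196, (K−S)⁺=0.0000, hold=1.1693 ⇒ V=1.1693 continue  boundary S*=99.6720
step 1: (k=1,j=0): S=108.5506, (K−S)⁺=10.9294, hold=13.0372 ⇒ V=13.0372 continue | (k=1,j=1): S=128.7508, (K−S)⁺=0.0000, hold=3.9362 ⇒ V=3.9362 continue  boundary S*=-
step 0: (k=0,j=0): S=118.2200, (K−S)⁺=1.2600, hold=8.2279 ⇒ V=8.2279 continue  boundary S*=-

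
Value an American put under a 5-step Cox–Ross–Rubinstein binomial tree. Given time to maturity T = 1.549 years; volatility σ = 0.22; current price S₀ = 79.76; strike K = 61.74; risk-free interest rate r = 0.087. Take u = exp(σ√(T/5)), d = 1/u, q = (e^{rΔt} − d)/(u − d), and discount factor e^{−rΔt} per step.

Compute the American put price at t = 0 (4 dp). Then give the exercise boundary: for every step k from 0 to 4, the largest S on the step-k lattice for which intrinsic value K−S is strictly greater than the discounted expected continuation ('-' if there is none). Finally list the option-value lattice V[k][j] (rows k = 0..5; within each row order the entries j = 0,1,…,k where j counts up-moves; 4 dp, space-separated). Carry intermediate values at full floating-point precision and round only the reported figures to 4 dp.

Δt=0.30980, u=1.13026, d=0.88475, q=0.58070, disc=e^(-rΔt)=0.97341
k=5 terminal: V=max(K-S,0) → 18.5000 6.5011 0.0000 0.0000 0.0000 0.0000
k=4: j=0 S=48.8726 intr=12.8674 cont=11.2256 V=12.8674[EX]; j=1 S=62.4346 intr=0.0000 cont=2.6534 V=2.6534[hold]; j=2 S=79.7600 intr=0.0000 cont=0.0000 V=0.0000[hold]; j=3 S=101.8932 intr=0.0000 cont=0.0000 V=0.0000[hold]; j=4 S=130.1682 intr=0.0000 cont=0.0000 V=0.0000[hold]  S*(4)=48.8726
k=3: j=0 S=55.2389 intr=6.5011 cont=6.7517 V=6.7517[hold]; j=1 S=70.5676 intr=0.0000 cont=1.0830 V=1.0830[hold]; j=2 S=90.1499 intr=0.0000 cont=0.0000 V=0.0000[hold]; j=3 S=115.1662 intr=0.0000 cont=0.0000 V=0.0000[hold]  S*(3)=-
k=2: j=0 S=62.4346 intr=0.0000 cont=3.3679 V=3.3679[hold]; j=1 S=79.7600 intr=0.0000 cont=0.4420 V=0.4420[hold]; j=2 S=101.8932 intr=0.0000 cont=0.0000 V=0.0000[hold]  S*(2)=-
k=1: j=0 S=70.5676 intr=0.0000 cont=1.6245 V=1.6245[hold]; j=1 S=90.1499 intr=0.0000 cont=0.1804 V=0.1804[hold]  S*(1)=-
k=0: j=0 S=79.7600 intr=0.0000 cont=0.7650 V=0.7650[hold]  S*(0)=-

price = 0.7650
boundary = - - - - 48.8726
tree:
0.7650
1.6245 0.1804
3.3679 0.4420 0.0000
6.7517 1.0830 0.0000 0.0000
12.8674 2.6534 0.0000 0.0000 0.0000
18.5000 6.5011 0.0000 0.0000 0.0000 0.0000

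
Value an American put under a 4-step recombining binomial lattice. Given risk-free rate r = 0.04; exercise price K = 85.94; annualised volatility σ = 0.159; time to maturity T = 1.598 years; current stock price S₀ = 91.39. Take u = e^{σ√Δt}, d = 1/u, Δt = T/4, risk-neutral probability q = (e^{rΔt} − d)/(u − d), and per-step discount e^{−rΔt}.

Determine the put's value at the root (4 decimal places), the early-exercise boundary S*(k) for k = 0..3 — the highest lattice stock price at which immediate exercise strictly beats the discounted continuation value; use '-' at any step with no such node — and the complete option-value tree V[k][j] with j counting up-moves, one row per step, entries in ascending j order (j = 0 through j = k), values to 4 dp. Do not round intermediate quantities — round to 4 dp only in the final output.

price = 3.1745
boundary = - - 74.7494 67.6024
tree:
3.1745
6.0745 0.9406
11.1906 2.1472 0.0000
18.3376 4.9019 0.0000 0.0000
24.8013 11.1906 0.0000 0.0000 0.0000

Δt=0.39950  u=1.10572  d=0.90439  q=0.55491  discount=0.98415
step 4 (expiry): payoffs max(K−S,0) = 24.8013 11.1906 0.0000 0.0000 0.0000
step 3: (k=3,j=0): S=67.6024, (K−S)⁺=18.3376, hold=16.9752 ⇒ V=18.3376 exercise | (k=3,j=1): S=82.6520, (K−S)⁺=3.2880, hold=4.9019 ⇒ V=4.9019 continue | (k=3,j=2): S=101.0518, (K−S)⁺=0.0000, hold=0.0000 ⇒ V=0.0000 continue | (k=3,j=3): S=123.5479, (K−S)⁺=0.0000, hold=0.0000 ⇒ V=0.0000 continue  boundary S*=67.6024
step 2: (k=2,j=0): S=74.7494, (K−S)⁺=11.1906, hold=10.7096 ⇒ V=11.1906 exercise | (k=2,j=1): S=91.3900, (K−S)⁺=0.0000, hold=2.1472 ⇒ V=2.1472 continue | (k=2,j=2): S=111.7351, (K−S)⁺=0.0000, hold=0.0000 ⇒ V=0.0000 continue  boundary S*=74.7494
step 1: (k=1,j=0): S=82.6520, (K−S)⁺=3.2880, hold=6.0745 ⇒ V=6.0745 continue | (k=1,j=1): S=101.0518, (K−S)⁺=0.0000, hold=0.9406 ⇒ V=0.9406 continue  boundary S*=-
step 0: (k=0,j=0): S=91.3900, (K−S)⁺=0.0000, hold=3.1745 ⇒ V=3.1745 continue  boundary S*=-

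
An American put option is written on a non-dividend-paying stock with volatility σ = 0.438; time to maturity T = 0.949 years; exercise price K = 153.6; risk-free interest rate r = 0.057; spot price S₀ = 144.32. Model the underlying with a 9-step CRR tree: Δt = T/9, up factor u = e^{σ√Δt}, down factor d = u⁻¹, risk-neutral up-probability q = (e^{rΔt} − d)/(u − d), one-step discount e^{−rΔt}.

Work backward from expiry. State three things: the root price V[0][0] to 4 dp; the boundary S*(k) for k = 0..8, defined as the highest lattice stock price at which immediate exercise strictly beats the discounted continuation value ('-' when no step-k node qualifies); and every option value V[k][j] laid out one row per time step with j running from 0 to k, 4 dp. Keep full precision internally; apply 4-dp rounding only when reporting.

price = 26.4888
boundary = - - - 94.1932 81.7054 94.1932 108.5897 94.1932 108.5897
tree:
26.4888
35.7442 17.0142
46.8280 24.4479 9.3516
59.4068 34.0858 14.5429 3.9690
71.8946 45.8960 21.9996 6.8254 0.9928
82.7269 59.4068 32.1550 11.5160 1.9418 0.0000
92.1230 71.8946 45.0103 18.9377 3.7978 0.0000 0.0000
100.2734 82.7269 59.4068 30.0262 7.4279 0.0000 0.0000 0.0000
107.3433 92.1230 71.8946 45.0103 14.5276 0.0000 0.0000 0.0000 0.0000
113.4758 100.2734 82.7269 59.4068 28.4135 0.0000 0.0000 0.0000 0.0000 0.0000

Δt=0.10544, u=1.15284, d=0.86742, q=0.48562, disc=e^(-rΔt)=0.99401
k=9 terminal: V=max(K-S,0) → 113.4758 100.2734 82.7269 59.4068 28.4135 0.0000 0.0000 0.0000 0.0000 0.0000
k=8: j=0 S=46.2567 intr=107.3433 cont=106.4229 V=107.3433[EX]; j=1 S=61.4770 intr=92.1230 cont=91.2026 V=92.1230[EX]; j=2 S=81.7054 intr=71.8946 cont=70.9742 V=71.8946[EX]; j=3 S=108.5897 intr=45.0103 cont=44.0899 V=45.0103[EX]; j=4 S=144.3200 intr=9.2800 cont=14.5276 V=14.5276[hold]; j=5 S=191.8070 intr=0.0000 cont=0.0000 V=0.0000[hold]; j=6 S=254.9191 intr=0.0000 cont=0.0000 V=0.0000[hold]; j=7 S=338.7976 intr=0.0000 cont=0.0000 V=0.0000[hold]; j=8 S=450.2754 intr=0.0000 cont=0.0000 V=0.0000[hold]  S*(8)=108.5897
k=7: j=0 S=53.3266 intr=100.2734 cont=99.3530 V=100.2734[EX]; j=1 S=70.8731 intr=82.7269 cont=81.8064 V=82.7269[EX]; j=2 S=94.1932 intr=59.4068 cont=58.4864 V=59.4068[EX]; j=3 S=125.1865 intr=28.4135 cont=30.0262 V=30.0262[hold]; j=4 S=166.3778 intr=0.0000 cont=7.4279 V=7.4279[hold]; j=5 S=221.1227 intr=0.0000 cont=0.0000 V=0.0000[hold]; j=6 S=293.8809 intr=0.0000 cont=0.0000 V=0.0000[hold]; j=7 S=390.5793 intr=0.0000 cont=0.0000 V=0.0000[hold]  S*(7)=94.1932
k=6: j=0 S=61.4770 intr=92.1230 cont=91.2026 V=92.1230[EX]; j=1 S=81.7054 intr=71.8946 cont=70.9742 V=71.8946[EX]; j=2 S=108.5897 intr=45.0103 cont=44.8684 V=45.0103[EX]; j=3 S=144.3200 intr=9.2800 cont=18.9377 V=18.9377[hold]; j=4 S=191.8070 intr=0.0000 cont=3.7978 V=3.7978[hold]; j=5 S=254.9191 intr=0.0000 cont=0.0000 V=0.0000[hold]; j=6 S=338.7976 intr=0.0000 cont=0.0000 V=0.0000[hold]  S*(6)=108.5897
k=5: j=0 S=70.8731 intr=82.7269 cont=81.8064 V=82.7269[EX]; j=1 S=94.1932 intr=59.4068 cont=58.4864 V=59.4068[EX]; j=2 S=125.1865 intr=28.4135 cont=32.1550 V=32.1550[hold]; j=3 S=166.3778 intr=0.0000 cont=11.5160 V=11.5160[hold]; j=4 S=221.1227 intr=0.0000 cont=1.9418 V=1.9418[hold]; j=5 S=293.8809 intr=0.0000 cont=0.0000 V=0.0000[hold]  S*(5)=94.1932
k=4: j=0 S=81.7054 intr=71.8946 cont=70.9742 V=71.8946[EX]; j=1 S=108.5897 intr=45.0103 cont=45.8960 V=45.8960[hold]; j=2 S=144.3200 intr=9.2800 cont=21.9996 V=21.9996[hold]; j=3 S=191.8070 intr=0.0000 cont=6.8254 V=6.8254[hold]; j=4 S=254.9191 intr=0.0000 cont=0.9928 V=0.9928[hold]  S*(4)=81.7054
k=3: j=0 S=94.1932 intr=59.4068 cont=58.9139 V=59.4068[EX]; j=1 S=125.1865 intr=28.4135 cont=34.0858 V=34.0858[hold]; j=2 S=166.3778 intr=0.0000 cont=14.5429 V=14.5429[hold]; j=3 S=221.1227 intr=0.0000 cont=3.9690 V=3.9690[hold]  S*(3)=94.1932
k=2: j=0 S=108.5897 intr=45.0103 cont=46.8280 V=46.8280[hold]; j=1 S=144.3200 intr=9.2800 cont=24.4479 V=24.4479[hold]; j=2 S=191.8070 intr=0.0000 cont=9.3516 V=9.3516[hold]  S*(2)=-
k=1: j=0 S=125.1865 intr=28.4135 cont=35.7442 V=35.7442[hold]; j=1 S=166.3778 intr=0.0000 cont=17.0142 V=17.0142[hold]  S*(1)=-
k=0: j=0 S=144.3200 intr=9.2800 cont=26.4888 V=26.4888[hold]  S*(0)=-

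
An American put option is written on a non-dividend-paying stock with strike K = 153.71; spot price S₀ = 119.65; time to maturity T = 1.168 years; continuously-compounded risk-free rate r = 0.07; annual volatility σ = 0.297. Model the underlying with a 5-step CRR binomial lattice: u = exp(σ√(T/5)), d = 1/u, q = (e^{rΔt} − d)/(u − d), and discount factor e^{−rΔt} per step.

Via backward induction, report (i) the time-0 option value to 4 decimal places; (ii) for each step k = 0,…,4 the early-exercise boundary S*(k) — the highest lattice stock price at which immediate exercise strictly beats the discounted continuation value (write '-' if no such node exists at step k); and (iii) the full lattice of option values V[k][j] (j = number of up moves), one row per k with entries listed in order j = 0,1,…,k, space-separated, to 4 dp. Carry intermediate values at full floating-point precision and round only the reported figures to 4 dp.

price = 34.7153
boundary = - 103.6505 119.6500 103.6505 119.6500
tree:
34.7153
50.0595 21.7284
63.9196 34.0600 11.0963
75.9264 50.0595 19.8020 3.4562
86.3276 63.9196 34.0600 7.3407 0.0000
95.3379 75.9264 50.0595 15.5908 0.0000 0.0000

Δt=0.23360, u=1.15436, d=0.86628, q=0.52140, disc=e^(-rΔt)=0.98378
k=5 terminal: V=max(K-S,0) → 95.3379 75.9264 50.0595 15.5908 0.0000 0.0000
k=4: j=0 S=67.3824 intr=86.3276 cont=83.8345 V=86.3276[EX]; j=1 S=89.7904 intr=63.9196 cont=61.4266 V=63.9196[EX]; j=2 S=119.6500 intr=34.0600 cont=31.5670 V=34.0600[EX]; j=3 S=159.4394 intr=0.0000 cont=7.3407 V=7.3407[hold]; j=4 S=212.4607 intr=0.0000 cont=0.0000 V=0.0000[hold]  S*(4)=119.6500
k=3: j=0 S=77.7836 intr=75.9264 cont=73.4333 V=75.9264[EX]; j=1 S=103.6505 intr=50.0595 cont=47.5665 V=50.0595[EX]; j=2 S=138.1192 intr=15.5908 cont=19.8020 V=19.8020[hold]; j=3 S=184.0506 intr=0.0000 cont=3.4562 V=3.4562[hold]  S*(3)=103.6505
k=2: j=0 S=89.7904 intr=63.9196 cont=61.4266 V=63.9196[EX]; j=1 S=119.6500 intr=34.0600 cont=33.7271 V=34.0600[EX]; j=2 S=159.4394 intr=0.0000 cont=11.0963 V=11.0963[hold]  S*(2)=119.6500
k=1: j=0 S=103.6505 intr=50.0595 cont=47.5665 V=50.0595[EX]; j=1 S=138.1192 intr=15.5908 cont=21.7284 V=21.7284[hold]  S*(1)=103.6505
k=0: j=0 S=119.6500 intr=34.0600 cont=34.7153 V=34.7153[hold]  S*(0)=-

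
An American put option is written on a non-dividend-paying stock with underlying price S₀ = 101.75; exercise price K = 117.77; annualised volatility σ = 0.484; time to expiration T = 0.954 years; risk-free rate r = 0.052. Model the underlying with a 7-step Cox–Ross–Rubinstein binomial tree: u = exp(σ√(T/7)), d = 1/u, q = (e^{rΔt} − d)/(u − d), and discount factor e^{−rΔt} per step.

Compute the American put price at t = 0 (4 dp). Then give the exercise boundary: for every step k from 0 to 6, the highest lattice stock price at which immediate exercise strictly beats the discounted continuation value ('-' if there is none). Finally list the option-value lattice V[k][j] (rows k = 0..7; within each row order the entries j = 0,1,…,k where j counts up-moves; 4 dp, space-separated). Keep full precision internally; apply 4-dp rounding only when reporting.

Δt=0.13629, u=1.19564, d=0.83638, q=0.47525, disc=e^(-rΔt)=0.99294
k=7 terminal: V=max(K-S,0) → 88.6398 76.1271 58.2397 32.6688 0.0000 0.0000 0.0000 0.0000
k=6: j=0 S=34.8291 intr=82.9409 cont=82.1093 V=82.9409[EX]; j=1 S=49.7897 intr=67.9803 cont=67.1487 V=67.9803[EX]; j=2 S=71.1765 intr=46.5935 cont=45.7618 V=46.5935[EX]; j=3 S=101.7500 intr=16.0200 cont=17.0220 V=17.0220[hold]; j=4 S=145.4561 intr=0.0000 cont=0.0000 V=0.0000[hold]; j=5 S=207.9359 intr=0.0000 cont=0.0000 V=0.0000[hold]; j=6 S=297.2535 intr=0.0000 cont=0.0000 V=0.0000[hold]  S*(6)=71.1765
k=5: j=0 S=41.6429 intr=76.1271 cont=75.2955 V=76.1271[EX]; j=1 S=59.5303 intr=58.2397 cont=57.4080 V=58.2397[EX]; j=2 S=85.1012 intr=32.6688 cont=32.3100 V=32.6688[EX]; j=3 S=121.6559 intr=0.0000 cont=8.8693 V=8.8693[hold]; j=4 S=173.9125 intr=0.0000 cont=0.0000 V=0.0000[hold]; j=5 S=248.6155 intr=0.0000 cont=0.0000 V=0.0000[hold]  S*(5)=85.1012
k=4: j=0 S=49.7897 intr=67.9803 cont=67.1487 V=67.9803[EX]; j=1 S=71.1765 intr=46.5935 cont=45.7618 V=46.5935[EX]; j=2 S=101.7500 intr=16.0200 cont=21.2074 V=21.2074[hold]; j=3 S=145.4561 intr=0.0000 cont=4.6213 V=4.6213[hold]; j=4 S=207.9359 intr=0.0000 cont=0.0000 V=0.0000[hold]  S*(4)=71.1765
k=3: j=0 S=59.5303 intr=58.2397 cont=57.4080 V=58.2397[EX]; j=1 S=85.1012 intr=32.6688 cont=34.2850 V=34.2850[hold]; j=2 S=121.6559 intr=0.0000 cont=13.2309 V=13.2309[hold]; j=3 S=173.9125 intr=0.0000 cont=2.4079 V=2.4079[hold]  S*(3)=59.5303
k=2: j=0 S=71.1765 intr=46.5935 cont=46.5245 V=46.5935[EX]; j=1 S=101.7500 intr=16.0200 cont=24.1077 V=24.1077[hold]; j=2 S=145.4561 intr=0.0000 cont=8.0302 V=8.0302[hold]  S*(2)=71.1765
k=1: j=0 S=85.1012 intr=32.6688 cont=35.6536 V=35.6536[hold]; j=1 S=121.6559 intr=0.0000 cont=16.3506 V=16.3506[hold]  S*(1)=-
k=0: j=0 S=101.7500 intr=16.0200 cont=26.2930 V=26.2930[hold]  S*(0)=-

price = 26.2930
boundary = - - 71.1765 59.5303 71.1765 85.1012 71.1765
tree:
26.2930
35.6536 16.3506
46.5935 24.1077 8.0302
58.2397 34.2850 13.2309 2.4079
67.9803 46.5935 21.2074 4.6213 0.0000
76.1271 58.2397 32.6688 8.8693 0.0000 0.0000
82.9409 67.9803 46.5935 17.0220 0.0000 0.0000 0.0000
88.6398 76.1271 58.2397 32.6688 0.0000 0.0000 0.0000 0.0000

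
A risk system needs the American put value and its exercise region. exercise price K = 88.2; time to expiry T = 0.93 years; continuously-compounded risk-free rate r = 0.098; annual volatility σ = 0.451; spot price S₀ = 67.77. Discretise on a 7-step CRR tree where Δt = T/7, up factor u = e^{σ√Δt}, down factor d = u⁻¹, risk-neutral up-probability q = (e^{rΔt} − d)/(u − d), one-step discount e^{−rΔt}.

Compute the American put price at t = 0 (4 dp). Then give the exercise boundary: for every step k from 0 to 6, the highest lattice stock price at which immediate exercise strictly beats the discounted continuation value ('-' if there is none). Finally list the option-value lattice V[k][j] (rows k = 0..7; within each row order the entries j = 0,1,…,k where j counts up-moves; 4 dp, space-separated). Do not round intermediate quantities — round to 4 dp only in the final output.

params: Δt=0.13286 u=1.17867 d=0.84841 q=0.49868 e^(-rΔt)=0.98706
t_7 payoffs: 66.7568 58.4097 46.8134 30.7030 8.3215 0.0000 0.0000 0.0000
t_6: node(6,0) S=25.2745 payoff=62.9255 vs cont=61.7846 → 62.9255 [stop]  node(6,1) S=35.1129 payoff=53.0871 vs cont=51.9462 → 53.0871 [stop]  node(6,2) S=48.7812 payoff=39.4188 vs cont=38.2779 → 39.4188 [stop]  node(6,3) S=67.7700 payoff=20.4300 vs cont=19.2891 → 20.4300 [stop]  node(6,4) S=94.1505 payoff=0.0000 vs cont=4.1178 → 4.1178 [wait]  node(6,5) S=130.8001 payoff=0.0000 vs cont=0.0000 → 0.0000 [wait]  node(6,6) S=181.7160 payoff=0.0000 vs cont=0.0000 → 0.0000 [wait]  ⇒ S*(6)=67.7700
t_5: node(5,0) S=29.7903 payoff=58.4097 vs cont=57.2688 → 58.4097 [stop]  node(5,1) S=41.3866 payoff=46.8134 vs cont=45.6725 → 46.8134 [stop]  node(5,2) S=57.4970 payoff=30.7030 vs cont=29.5621 → 30.7030 [stop]  node(5,3) S=79.8785 payoff=8.3215 vs cont=12.1364 → 12.1364 [wait]  node(5,4) S=110.9725 payoff=0.0000 vs cont=2.0376 → 2.0376 [wait]  node(5,5) S=154.1702 payoff=0.0000 vs cont=0.0000 → 0.0000 [wait]  ⇒ S*(5)=57.4970
t_4: node(4,0) S=35.1129 payoff=53.0871 vs cont=51.9462 → 53.0871 [stop]  node(4,1) S=48.7812 payoff=39.4188 vs cont=38.2779 → 39.4188 [stop]  node(4,2) S=67.7700 payoff=20.4300 vs cont=21.1669 → 21.1669 [wait]  node(4,3) S=94.1505 payoff=0.0000 vs cont=7.0085 → 7.0085 [wait]  node(4,4) S=130.8001 payoff=0.0000 vs cont=1.0083 → 1.0083 [wait]  ⇒ S*(4)=48.7812
t_3: node(3,0) S=41.3866 payoff=46.8134 vs cont=45.6725 → 46.8134 [stop]  node(3,1) S=57.4970 payoff=30.7030 vs cont=29.9248 → 30.7030 [stop]  node(3,2) S=79.8785 payoff=8.3215 vs cont=13.9240 → 13.9240 [wait]  node(3,3) S=110.9725 payoff=0.0000 vs cont=3.9644 → 3.9644 [wait]  ⇒ S*(3)=57.4970
t_2: node(2,0) S=48.7812 payoff=39.4188 vs cont=38.2779 → 39.4188 [stop]  node(2,1) S=67.7700 payoff=20.4300 vs cont=22.0468 → 22.0468 [wait]  node(2,2) S=94.1505 payoff=0.0000 vs cont=8.8415 → 8.8415 [wait]  ⇒ S*(2)=48.7812
t_1: node(1,0) S=57.4970 payoff=30.7030 vs cont=30.3579 → 30.7030 [stop]  node(1,1) S=79.8785 payoff=8.3215 vs cont=15.2616 → 15.2616 [wait]  ⇒ S*(1)=57.4970
t_0: node(0,0) S=67.7700 payoff=20.4300 vs cont=22.7052 → 22.7052 [wait]  ⇒ S*(0)=-

price = 22.7052
boundary = - 57.4970 48.7812 57.4970 48.7812 57.4970 67.7700
tree:
22.7052
30.7030 15.2616
39.4188 22.0468 8.8415
46.8134 30.7030 13.9240 3.9644
53.0871 39.4188 21.1669 7.0085 1.0083
58.4097 46.8134 30.7030 12.1364 2.0376 0.0000
62.9255 53.0871 39.4188 20.4300 4.1178 0.0000 0.0000
66.7568 58.4097 46.8134 30.7030 8.3215 0.0000 0.0000 0.0000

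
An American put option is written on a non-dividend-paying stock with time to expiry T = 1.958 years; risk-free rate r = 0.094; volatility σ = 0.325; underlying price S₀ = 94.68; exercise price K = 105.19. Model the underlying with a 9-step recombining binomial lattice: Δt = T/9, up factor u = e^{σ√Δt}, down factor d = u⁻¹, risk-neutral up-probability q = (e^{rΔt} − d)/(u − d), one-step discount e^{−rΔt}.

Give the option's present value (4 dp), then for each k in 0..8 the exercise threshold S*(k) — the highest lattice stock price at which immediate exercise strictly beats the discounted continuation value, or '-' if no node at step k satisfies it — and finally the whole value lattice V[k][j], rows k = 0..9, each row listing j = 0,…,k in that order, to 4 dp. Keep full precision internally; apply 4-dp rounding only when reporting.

params: Δt=0.21756 u=1.16368 d=0.85934 q=0.53006 e^(-rΔt)=0.97976
t_9 payoffs: 80.9937 72.4244 60.8203 45.1065 23.8276 0.0000 0.0000 0.0000 0.0000 0.0000
t_8: node(8,0) S=28.1568 payoff=77.0332 vs cont=74.9039 → 77.0332 [stop]  node(8,1) S=38.1287 payoff=67.0613 vs cont=64.9320 → 67.0613 [stop]  node(8,2) S=51.6322 payoff=53.5578 vs cont=51.4285 → 53.5578 [stop]  node(8,3) S=69.9181 payoff=35.2719 vs cont=33.1426 → 35.2719 [stop]  node(8,4) S=94.6800 payoff=10.5100 vs cont=10.9708 → 10.9708 [wait]  node(8,5) S=128.2115 payoff=0.0000 vs cont=0.0000 → 0.0000 [wait]  node(8,6) S=173.6184 payoff=0.0000 vs cont=0.0000 → 0.0000 [wait]  node(8,7) S=235.1064 payoff=0.0000 vs cont=0.0000 → 0.0000 [wait]  node(8,8) S=318.3709 payoff=0.0000 vs cont=0.0000 → 0.0000 [wait]  ⇒ S*(8)=69.9181
t_7: node(7,0) S=32.7656 payoff=72.4244 vs cont=70.2951 → 72.4244 [stop]  node(7,1) S=44.3697 payoff=60.8203 vs cont=58.6910 → 60.8203 [stop]  node(7,2) S=60.0835 payoff=45.1065 vs cont=42.9772 → 45.1065 [stop]  node(7,3) S=81.3624 payoff=23.8276 vs cont=21.9376 → 23.8276 [stop]  node(7,4) S=110.1774 payoff=0.0000 vs cont=5.0512 → 5.0512 [wait]  node(7,5) S=149.1974 payoff=0.0000 vs cont=0.0000 → 0.0000 [wait]  node(7,6) S=202.0366 payoff=0.0000 vs cont=0.0000 → 0.0000 [wait]  node(7,7) S=273.5892 payoff=0.0000 vs cont=0.0000 → 0.0000 [wait]  ⇒ S*(7)=81.3624
t_6: node(6,0) S=38.1287 payoff=67.0613 vs cont=64.9320 → 67.0613 [stop]  node(6,1) S=51.6322 payoff=53.5578 vs cont=51.4285 → 53.5578 [stop]  node(6,2) S=69.9181 payoff=35.2719 vs cont=33.1426 → 35.2719 [stop]  node(6,3) S=94.6800 payoff=10.5100 vs cont=13.5941 → 13.5941 [wait]  node(6,4) S=128.2115 payoff=0.0000 vs cont=2.3257 → 2.3257 [wait]  node(6,5) S=173.6184 payoff=0.0000 vs cont=0.0000 → 0.0000 [wait]  node(6,6) S=235.1064 payoff=0.0000 vs cont=0.0000 → 0.0000 [wait]  ⇒ S*(6)=69.9181
t_5: node(5,0) S=44.3697 payoff=60.8203 vs cont=58.6910 → 60.8203 [stop]  node(5,1) S=60.0835 payoff=45.1065 vs cont=42.9772 → 45.1065 [stop]  node(5,2) S=81.3624 payoff=23.8276 vs cont=23.2999 → 23.8276 [stop]  node(5,3) S=110.1774 payoff=0.0000 vs cont=7.4669 → 7.4669 [wait]  node(5,4) S=149.1974 payoff=0.0000 vs cont=1.0708 → 1.0708 [wait]  node(5,5) S=202.0366 payoff=0.0000 vs cont=0.0000 → 0.0000 [wait]  ⇒ S*(5)=81.3624
t_4: node(4,0) S=51.6322 payoff=53.5578 vs cont=51.4285 → 53.5578 [stop]  node(4,1) S=69.9181 payoff=35.2719 vs cont=33.1426 → 35.2719 [stop]  node(4,2) S=94.6800 payoff=10.5100 vs cont=14.8486 → 14.8486 [wait]  node(4,3) S=128.2115 payoff=0.0000 vs cont=3.9941 → 3.9941 [wait]  node(4,4) S=173.6184 payoff=0.0000 vs cont=0.4930 → 0.4930 [wait]  ⇒ S*(4)=69.9181
t_3: node(3,0) S=60.0835 payoff=45.1065 vs cont=42.9772 → 45.1065 [stop]  node(3,1) S=81.3624 payoff=23.8276 vs cont=23.9514 → 23.9514 [wait]  node(3,2) S=110.1774 payoff=0.0000 vs cont=8.9109 → 8.9109 [wait]  node(3,3) S=149.1974 payoff=0.0000 vs cont=2.0950 → 2.0950 [wait]  ⇒ S*(3)=60.0835
t_2: node(2,0) S=69.9181 payoff=35.2719 vs cont=33.2069 → 35.2719 [stop]  node(2,1) S=94.6800 payoff=10.5100 vs cont=15.6556 → 15.6556 [wait]  node(2,2) S=128.2115 payoff=0.0000 vs cont=5.1908 → 5.1908 [wait]  ⇒ S*(2)=69.9181
t_1: node(1,0) S=81.3624 payoff=23.8276 vs cont=24.3705 → 24.3705 [wait]  node(1,1) S=110.1774 payoff=0.0000 vs cont=9.9040 → 9.9040 [wait]  ⇒ S*(1)=-
t_0: node(0,0) S=94.6800 payoff=10.5100 vs cont=16.3643 → 16.3643 [wait]  ⇒ S*(0)=-

price = 16.3643
boundary = - - 69.9181 60.0835 69.9181 81.3624 69.9181 81.3624 69.9181
tree:
16.3643
24.3705 9.9040
35.2719 15.6556 5.1908
45.1065 23.9514 8.9109 2.0950
53.5578 35.2719 14.8486 3.9941 0.4930
60.8203 45.1065 23.8276 7.4669 1.0708 0.0000
67.0613 53.5578 35.2719 13.5941 2.3257 0.0000 0.0000
72.4244 60.8203 45.1065 23.8276 5.0512 0.0000 0.0000 0.0000
77.0332 67.0613 53.5578 35.2719 10.9708 0.0000 0.0000 0.0000 0.0000
80.9937 72.4244 60.8203 45.1065 23.8276 0.0000 0.0000 0.0000 0.0000 0.0000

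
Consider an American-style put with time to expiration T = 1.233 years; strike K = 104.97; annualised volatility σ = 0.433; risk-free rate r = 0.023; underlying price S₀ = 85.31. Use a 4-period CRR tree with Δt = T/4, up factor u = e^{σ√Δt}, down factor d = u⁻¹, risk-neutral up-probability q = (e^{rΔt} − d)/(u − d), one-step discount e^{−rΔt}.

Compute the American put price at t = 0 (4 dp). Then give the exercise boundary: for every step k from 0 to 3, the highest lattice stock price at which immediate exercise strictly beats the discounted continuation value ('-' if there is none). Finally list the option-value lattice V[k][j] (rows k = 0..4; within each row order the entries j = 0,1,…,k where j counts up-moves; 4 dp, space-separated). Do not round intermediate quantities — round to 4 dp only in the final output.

Δt=0.30825, u=1.27176, d=0.78631, q=0.45484, disc=e^(-rΔt)=0.99294
k=4 terminal: V=max(K-S,0) → 72.3580 52.2241 19.6600 0.0000 0.0000
k=3: j=0 S=41.4747 intr=63.4953 cont=62.7537 V=63.4953[EX]; j=1 S=67.0802 intr=37.8898 cont=37.1482 V=37.8898[EX]; j=2 S=108.4940 intr=0.0000 cont=10.6421 V=10.6421[hold]; j=3 S=175.4756 intr=0.0000 cont=0.0000 V=0.0000[hold]  S*(3)=67.0802
k=2: j=0 S=52.7459 intr=52.2241 cont=51.4825 V=52.2241[EX]; j=1 S=85.3100 intr=19.6600 cont=25.3162 V=25.3162[hold]; j=2 S=137.9784 intr=0.0000 cont=5.7606 V=5.7606[hold]  S*(2)=52.7459
k=1: j=0 S=67.0802 intr=37.8898 cont=39.7027 V=39.7027[hold]; j=1 S=108.4940 intr=0.0000 cont=16.3055 V=16.3055[hold]  S*(1)=-
k=0: j=0 S=85.3100 intr=19.6600 cont=28.8553 V=28.8553[hold]  S*(0)=-

price = 28.8553
boundary = - - 52.7459 67.0802
tree:
28.8553
39.7027 16.3055
52.2241 25.3162 5.7606
63.4953 37.8898 10.6421 0.0000
72.3580 52.2241 19.6600 0.0000 0.0000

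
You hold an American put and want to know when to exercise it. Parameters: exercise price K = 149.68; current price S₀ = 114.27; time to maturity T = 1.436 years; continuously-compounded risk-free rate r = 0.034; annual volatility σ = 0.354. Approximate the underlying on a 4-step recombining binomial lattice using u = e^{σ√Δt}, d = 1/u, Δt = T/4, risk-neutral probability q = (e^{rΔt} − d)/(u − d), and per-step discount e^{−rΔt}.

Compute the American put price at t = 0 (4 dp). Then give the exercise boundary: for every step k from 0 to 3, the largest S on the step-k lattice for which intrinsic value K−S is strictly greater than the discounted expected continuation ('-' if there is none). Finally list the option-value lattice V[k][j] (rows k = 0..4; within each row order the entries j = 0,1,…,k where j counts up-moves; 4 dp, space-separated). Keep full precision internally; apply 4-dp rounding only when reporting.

params: Δt=0.35900 u=1.23628 d=0.80888 q=0.47591 e^(-rΔt)=0.98787
t_4 payoffs: 100.7620 74.9147 35.4100 0.0000 0.0000
t_3: node(3,0) S=60.4762 payoff=89.2038 vs cont=87.3879 → 89.2038 [stop]  node(3,1) S=92.4307 payoff=57.2493 vs cont=55.4334 → 57.2493 [stop]  node(3,2) S=141.2694 payoff=8.4106 vs cont=18.3330 → 18.3330 [wait]  node(3,3) S=215.9136 payoff=0.0000 vs cont=0.0000 → 0.0000 [wait]  ⇒ S*(3)=92.4307
t_2: node(2,0) S=74.7653 payoff=74.9147 vs cont=73.0988 → 74.9147 [stop]  node(2,1) S=114.2700 payoff=35.4100 vs cont=38.2590 → 38.2590 [wait]  node(2,2) S=174.6482 payoff=0.0000 vs cont=9.4917 → 9.4917 [wait]  ⇒ S*(2)=74.7653
t_1: node(1,0) S=92.4307 payoff=57.2493 vs cont=56.7728 → 57.2493 [stop]  node(1,1) S=141.2694 payoff=8.4106 vs cont=24.2704 → 24.2704 [wait]  ⇒ S*(1)=92.4307
t_0: node(0,0) S=114.2700 payoff=35.4100 vs cont=41.0503 → 41.0503 [wait]  ⇒ S*(0)=-

price = 41.0503
boundary = - 92.4307 74.7653 92.4307
tree:
41.0503
57.2493 24.2704
74.9147 38.2590 9.4917
89.2038 57.2493 18.3330 0.0000
100.7620 74.9147 35.4100 0.0000 0.0000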